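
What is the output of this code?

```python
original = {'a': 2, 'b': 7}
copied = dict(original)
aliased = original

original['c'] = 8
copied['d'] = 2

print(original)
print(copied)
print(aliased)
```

Key concept: dict() creates copy, assignment creates alias.
Step by step:
`original = {'a': 2, 'b': 7}` → original = {'a': 2, 'b': 7}
`copied = dict(original)` → copied = {'a': 2, 'b': 7}
`aliased = original` → aliased = {'a': 2, 'b': 7} (same object as original)
`original['c'] = 8` → original = {'a': 2, 'b': 7, 'c': 8} (same object as aliased); aliased = {'a': 2, 'b': 7, 'c': 8} (same object as original)
`copied['d'] = 2` → copied = {'a': 2, 'b': 7, 'd': 2}
`print(original)` → prints {'a': 2, 'b': 7, 'c': 8}
`print(copied)` → prints {'a': 2, 'b': 7, 'd': 2}
`print(aliased)` → prints {'a': 2, 'b': 7, 'c': 8}

Answer:
{'a': 2, 'b': 7, 'c': 8}
{'a': 2, 'b': 7, 'd': 2}
{'a': 2, 'b': 7, 'c': 8}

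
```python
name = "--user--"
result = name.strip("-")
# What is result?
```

Trace:
`name = "--user--"` → name = '--user--'
`result = name.strip("-")` → result = 'user'
So result = 'user'

Answer: 'user'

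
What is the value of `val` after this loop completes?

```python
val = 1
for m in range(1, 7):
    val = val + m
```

Start at 1, add 1 through 6
`val` takes the values: 1 → 2 → 4 → 7 → 11 → 16 → 22

Answer: 22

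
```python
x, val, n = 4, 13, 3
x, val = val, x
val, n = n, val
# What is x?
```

Trace:
`x, val, n = 4, 13, 3` → x = 4; val = 13; n = 3
`x, val = val, x` → x = 13; val = 4
`val, n = n, val` → val = 3; n = 4
So x = 13

Answer: 13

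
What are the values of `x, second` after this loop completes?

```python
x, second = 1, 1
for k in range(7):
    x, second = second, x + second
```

Fibonacci: after 7 iterations
`x, second` takes the values: (1, 1) → (1, 2) → (2, 3) → (3, 5) → (5, 8) → (8, 13) → (13, 21) → (21, 34)

Answer: 21, 34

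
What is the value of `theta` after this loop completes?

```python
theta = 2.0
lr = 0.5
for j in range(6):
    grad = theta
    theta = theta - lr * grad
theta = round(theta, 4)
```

Gradient descent: w = 2.0 * (1 - 0.5)^6
`theta` takes the values: 2.0 → 1.0 → 0.5 → 0.25 → 0.125 → 0.0625 → 0.03125 → 0.0312

Answer: 0.0312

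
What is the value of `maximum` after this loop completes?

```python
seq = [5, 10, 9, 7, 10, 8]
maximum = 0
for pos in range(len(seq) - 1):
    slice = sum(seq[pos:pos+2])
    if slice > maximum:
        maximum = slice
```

Max sum of 2-element window in [5, 10, 9, 7, 10, 8]
`maximum` takes the values: 0 → 15 → 19

Answer: 19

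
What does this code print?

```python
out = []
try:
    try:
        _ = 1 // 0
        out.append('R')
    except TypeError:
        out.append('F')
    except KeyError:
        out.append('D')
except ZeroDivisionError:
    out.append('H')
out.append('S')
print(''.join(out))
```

Execution trace: 'H' (outer except ZeroDivisionError) → 'S' (after the try/except). Output: HS

Answer: HS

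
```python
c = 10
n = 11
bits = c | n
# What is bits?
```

Trace:
`c = 10` → c = 10
`n = 11` → n = 11
`bits = c | n` → bits = 11
So bits = 11

Answer: 11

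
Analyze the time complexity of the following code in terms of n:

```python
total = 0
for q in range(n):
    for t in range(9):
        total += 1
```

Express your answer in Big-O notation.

Each loop level contributes: n × 1. Multiplying the contributions gives O(n).

Answer: O(n)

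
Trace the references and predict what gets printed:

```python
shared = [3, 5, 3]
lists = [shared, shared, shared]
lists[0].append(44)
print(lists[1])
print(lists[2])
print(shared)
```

Key concept: list of same reference.
Step by step:
`shared = [3, 5, 3]` → shared = [3, 5, 3]
`lists = [shared, shared, shared]` → lists = [[3, 5, 3], [3, 5, 3], [3, 5, 3]]
`lists[0].append(44)` → shared = [3, 5, 3, 44]; lists = [[3, 5, 3, 44], [3, 5, 3, 44], [3, 5, 3, 44]]
`print(lists[1])` → prints [3, 5, 3, 44]
`print(lists[2])` → prints [3, 5, 3, 44]
`print(shared)` → prints [3, 5, 3, 44]

Answer:
[3, 5, 3, 44]
[3, 5, 3, 44]
[3, 5, 3, 44]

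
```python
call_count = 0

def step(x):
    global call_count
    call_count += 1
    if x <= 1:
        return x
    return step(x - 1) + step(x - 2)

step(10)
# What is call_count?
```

Calls(x) = 1 + Calls(x-1) + Calls(x-2); Calls(0)=Calls(1)=1. For x=10 this gives 177.

Answer: 177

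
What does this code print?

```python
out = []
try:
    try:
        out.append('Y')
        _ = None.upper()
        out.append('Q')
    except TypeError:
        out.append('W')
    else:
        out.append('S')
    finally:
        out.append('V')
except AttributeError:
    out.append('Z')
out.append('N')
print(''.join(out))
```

Execution trace: 'Y' (try body) → 'V' (finally) → 'Z' (outer except AttributeError) → 'N' (after the try/except). Output: YVZN

Answer: YVZN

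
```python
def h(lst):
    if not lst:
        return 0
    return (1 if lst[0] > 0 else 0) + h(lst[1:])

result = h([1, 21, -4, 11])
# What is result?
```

Count of positive elements in [1, 21, -4, 11] = 3

Answer: 3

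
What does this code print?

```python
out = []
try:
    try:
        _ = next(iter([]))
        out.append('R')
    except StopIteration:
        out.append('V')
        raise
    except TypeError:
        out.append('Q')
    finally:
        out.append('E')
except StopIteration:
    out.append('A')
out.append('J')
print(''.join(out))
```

Execution trace: 'V' (except StopIteration) → 'E' (finally) → 'A' (outer except StopIteration) → 'J' (after the try/except). Output: VEAJ

Answer: VEAJ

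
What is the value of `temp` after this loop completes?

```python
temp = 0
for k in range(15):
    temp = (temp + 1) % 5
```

Increment mod 5, 15 times = 0
`temp` takes the values: 0 → 1 → 2 → 3 → 4 → 0 → 1 → 2 → 3 → 4 → 0 → 1 → 2 → 3 → 4 → 0

Answer: 0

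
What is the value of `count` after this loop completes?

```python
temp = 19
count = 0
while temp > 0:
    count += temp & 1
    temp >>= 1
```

Count set bits in 19 (binary: 0b10011)
`count` takes the values: 0 → 1 → 2 → 3

Answer: 3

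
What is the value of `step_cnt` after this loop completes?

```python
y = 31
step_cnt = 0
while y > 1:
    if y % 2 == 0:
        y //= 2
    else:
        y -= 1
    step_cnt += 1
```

Steps to reduce 31 to 1
`step_cnt` takes the values: 0 → 1 → 2 → 3 → 4 → 5 → 6 → 7 → 8

Answer: 8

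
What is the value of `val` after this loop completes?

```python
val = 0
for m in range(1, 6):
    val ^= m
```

XOR of 1 to 5
`val` takes the values: 0 → 1 → 3 → 0 → 4 → 1

Answer: 1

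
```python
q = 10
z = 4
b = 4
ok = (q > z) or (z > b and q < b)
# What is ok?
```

Trace:
`q = 10` → q = 10
`z = 4` → z = 4
`b = 4` → b = 4
`ok = (q > z) or (z > b and q < b)` → ok = True
So ok = True

Answer: True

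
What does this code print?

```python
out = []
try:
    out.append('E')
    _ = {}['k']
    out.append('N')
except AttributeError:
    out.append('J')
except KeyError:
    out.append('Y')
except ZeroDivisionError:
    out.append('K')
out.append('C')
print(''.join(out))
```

Execution trace: 'E' (try body) → 'Y' (except KeyError) → 'C' (after the try/except). Output: EYC

Answer: EYC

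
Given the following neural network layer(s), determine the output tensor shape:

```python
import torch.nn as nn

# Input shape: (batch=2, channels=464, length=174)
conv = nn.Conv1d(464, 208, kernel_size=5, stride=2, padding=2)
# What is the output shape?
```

Input: (2, 464, 174) -> Output: (2, 208, 87)

Answer: (2, 208, 87)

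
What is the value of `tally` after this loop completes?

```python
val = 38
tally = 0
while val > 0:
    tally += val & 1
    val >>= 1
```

Count set bits in 38 (binary: 0b100110)
`tally` takes the values: 0 → 1 → 2 → 3

Answer: 3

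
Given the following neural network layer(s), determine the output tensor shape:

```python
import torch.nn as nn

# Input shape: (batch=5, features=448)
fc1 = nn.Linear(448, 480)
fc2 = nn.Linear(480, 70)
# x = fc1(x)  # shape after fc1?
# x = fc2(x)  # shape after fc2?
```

Input: (5, 448) -> after fc1: (5, 480) -> Output: (5, 70)

Answer: (5, 70)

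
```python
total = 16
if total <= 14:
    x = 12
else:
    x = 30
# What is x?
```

Trace:
`total = 16` → total = 16
`if total <= 14: ...` → total <= 14 is False, take else branch → x = 30
So x = 30

Answer: 30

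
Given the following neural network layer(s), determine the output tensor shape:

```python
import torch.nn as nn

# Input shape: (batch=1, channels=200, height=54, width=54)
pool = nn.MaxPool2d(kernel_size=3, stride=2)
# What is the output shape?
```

Input: (1, 200, 54, 54) -> Output: (1, 200, 26, 26)

Answer: (1, 200, 26, 26)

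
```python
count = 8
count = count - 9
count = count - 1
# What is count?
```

Trace:
`count = 8` → count = 8
`count = count - 9` → count = -1
`count = count - 1` → count = -2
So count = -2

Answer: -2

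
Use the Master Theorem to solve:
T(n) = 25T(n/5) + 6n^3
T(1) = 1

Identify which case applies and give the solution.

a=25, b=5, f(n)=6n^3. log_5(25) = 2. Since c=3 > 2 and the regularity condition holds (25(n/5)^3 = (25/5^3)n^3 with 25/5^3 < 1), Case 3 applies: T(n) = Θ(f(n)) = O(n^3).

Answer: O(n^3) - Case 3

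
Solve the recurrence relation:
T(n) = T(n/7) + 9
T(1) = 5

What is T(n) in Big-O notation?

Each step divides n by 7 and adds 9. After log_7(n) steps we reach T(1)=5. So T(n) = 9·log_7(n) + 5 = O(log n).

Answer: O(log n)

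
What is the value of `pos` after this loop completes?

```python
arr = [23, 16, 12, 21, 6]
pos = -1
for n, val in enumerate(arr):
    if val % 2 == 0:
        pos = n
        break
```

First even number index in [23, 16, 12, 21, 6]
`pos` takes the values: -1 → 1

Answer: 1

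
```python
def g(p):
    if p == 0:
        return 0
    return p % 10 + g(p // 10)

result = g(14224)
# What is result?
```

Sum of digits of 14224: 4 + 2 + 2 + 4 + 1 = 13

Answer: 13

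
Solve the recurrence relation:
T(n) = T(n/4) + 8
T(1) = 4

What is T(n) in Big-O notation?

Each step divides n by 4 and adds 8. After log_4(n) steps we reach T(1)=4. So T(n) = 8·log_4(n) + 4 = O(log n).

Answer: O(log n)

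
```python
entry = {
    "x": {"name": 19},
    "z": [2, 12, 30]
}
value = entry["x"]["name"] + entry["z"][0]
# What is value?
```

Trace:
`entry = { ...` → entry = {'x': {'name': 19}, 'z': [2, 12, 30]}
`value = entry["x"]["name"] + entry["z"][0]` → value = 21
So value = 21

Answer: 21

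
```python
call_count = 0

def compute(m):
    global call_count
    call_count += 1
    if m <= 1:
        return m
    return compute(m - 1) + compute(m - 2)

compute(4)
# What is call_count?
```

Calls(m) = 1 + Calls(m-1) + Calls(m-2); Calls(0)=Calls(1)=1. For m=4 this gives 9.

Answer: 9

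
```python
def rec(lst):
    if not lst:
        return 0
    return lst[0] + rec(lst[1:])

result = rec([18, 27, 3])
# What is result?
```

18 + 27 + 3 + 0 = 48

Answer: 48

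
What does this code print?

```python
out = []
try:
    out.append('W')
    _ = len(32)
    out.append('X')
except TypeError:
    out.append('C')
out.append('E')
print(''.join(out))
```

Execution trace: 'W' (try body) → 'C' (except TypeError) → 'E' (after the try/except). Output: WCE

Answer: WCE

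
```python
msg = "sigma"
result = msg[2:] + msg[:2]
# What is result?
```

Trace:
`msg = "sigma"` → msg = 'sigma'
`result = msg[2:] + msg[:2]` → result = 'gmasi'
So result = 'gmasi'

Answer: 'gmasi'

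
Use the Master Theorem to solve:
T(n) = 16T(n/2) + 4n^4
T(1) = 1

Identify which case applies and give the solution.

a=16, b=2, f(n)=4n^4. log_2(16) = 4. Since c=4 = 4, Case 2 applies: T(n) = Θ(n^log_b(a) · log n) = O(n^4 log n).

Answer: O(n^4 log n) - Case 2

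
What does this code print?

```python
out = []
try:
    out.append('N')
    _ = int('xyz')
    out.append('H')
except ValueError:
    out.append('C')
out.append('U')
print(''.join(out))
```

Execution trace: 'N' (try body) → 'C' (except ValueError) → 'U' (after the try/except). Output: NCU

Answer: NCU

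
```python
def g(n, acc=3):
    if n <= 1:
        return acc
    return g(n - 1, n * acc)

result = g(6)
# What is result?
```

Accumulator trace (n, acc): (6, 3) -> (5, 18) -> (4, 90) -> (3, 360) -> (2, 1080) -> (1, 2160) -> return 2160

Answer: 2160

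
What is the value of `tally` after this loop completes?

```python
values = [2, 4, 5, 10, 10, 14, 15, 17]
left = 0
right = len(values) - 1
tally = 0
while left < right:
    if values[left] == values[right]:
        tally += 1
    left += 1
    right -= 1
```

Count matching pairs from ends
`tally` takes the values: 0 → 1

Answer: 1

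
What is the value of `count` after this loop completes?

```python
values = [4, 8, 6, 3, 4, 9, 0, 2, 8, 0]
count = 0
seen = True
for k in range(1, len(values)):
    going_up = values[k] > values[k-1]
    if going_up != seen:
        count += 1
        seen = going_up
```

Count direction changes in [4, 8, 6, 3, 4, 9, 0, 2, 8, 0]
`count` takes the values: 0 → 1 → 2 → 3 → 4 → 5

Answer: 5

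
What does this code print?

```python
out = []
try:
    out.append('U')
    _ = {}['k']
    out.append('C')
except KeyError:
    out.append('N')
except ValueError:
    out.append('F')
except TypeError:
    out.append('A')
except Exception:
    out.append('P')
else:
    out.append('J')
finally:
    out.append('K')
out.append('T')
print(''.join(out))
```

Execution trace: 'U' (try body) → 'N' (except KeyError) → 'K' (finally) → 'T' (after the try/except). Output: UNKT

Answer: UNKT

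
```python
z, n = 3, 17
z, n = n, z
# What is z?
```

Trace:
`z, n = 3, 17` → z = 3; n = 17
`z, n = n, z` → z = 17; n = 3
So z = 17

Answer: 17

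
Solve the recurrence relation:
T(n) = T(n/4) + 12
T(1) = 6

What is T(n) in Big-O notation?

Each step divides n by 4 and adds 12. After log_4(n) steps we reach T(1)=6. So T(n) = 12·log_4(n) + 6 = O(log n).

Answer: O(log n)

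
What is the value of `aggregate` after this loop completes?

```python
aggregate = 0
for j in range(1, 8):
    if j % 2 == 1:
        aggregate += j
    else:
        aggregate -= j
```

Add odd, subtract even
`aggregate` takes the values: 0 → 1 → -1 → 2 → -2 → 3 → -3 → 4

Answer: 4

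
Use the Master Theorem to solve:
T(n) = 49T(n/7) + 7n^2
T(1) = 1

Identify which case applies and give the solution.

a=49, b=7, f(n)=7n^2. log_7(49) = 2. Since c=2 = 2, Case 2 applies: T(n) = Θ(n^log_b(a) · log n) = O(n^2 log n).

Answer: O(n^2 log n) - Case 2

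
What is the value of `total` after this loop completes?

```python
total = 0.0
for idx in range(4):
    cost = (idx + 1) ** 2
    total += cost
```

Sum of squared losses 1² + 2² + ... + 4²
`total` takes the values: 0.0 → 1.0 → 5.0 → 14.0 → 30.0

Answer: 30.0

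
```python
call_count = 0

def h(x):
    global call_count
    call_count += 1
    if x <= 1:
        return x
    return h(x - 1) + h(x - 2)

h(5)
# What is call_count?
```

Calls(x) = 1 + Calls(x-1) + Calls(x-2); Calls(0)=Calls(1)=1. For x=5 this gives 15.

Answer: 15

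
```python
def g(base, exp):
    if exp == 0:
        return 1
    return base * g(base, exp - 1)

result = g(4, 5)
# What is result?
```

g(4, 5) = 4 * 4 * 4 * 4 * 4 = 1024

Answer: 1024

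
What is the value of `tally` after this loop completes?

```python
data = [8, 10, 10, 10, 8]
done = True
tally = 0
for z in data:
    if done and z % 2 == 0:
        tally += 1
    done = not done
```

Count even values at even positions
`tally` takes the values: 0 → 1 → 2 → 3

Answer: 3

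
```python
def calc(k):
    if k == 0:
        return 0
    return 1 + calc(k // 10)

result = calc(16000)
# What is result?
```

Count of digits of 16000: 5

Answer: 5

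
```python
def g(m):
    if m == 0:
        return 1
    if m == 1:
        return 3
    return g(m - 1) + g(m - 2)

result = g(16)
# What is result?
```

Build up from base cases: g(0)=1, g(1)=3, g(2)=4, g(3)=7, g(4)=11, g(5)=18, g(6)=29, ..., g(16)=3571

Answer: 3571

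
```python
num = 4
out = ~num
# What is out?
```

Trace:
`num = 4` → num = 4
`out = ~num` → out = -5
So out = -5

Answer: -5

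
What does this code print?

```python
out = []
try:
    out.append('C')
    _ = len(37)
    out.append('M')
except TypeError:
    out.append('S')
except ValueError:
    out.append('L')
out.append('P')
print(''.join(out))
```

Execution trace: 'C' (try body) → 'S' (except TypeError) → 'P' (after the try/except). Output: CSP

Answer: CSP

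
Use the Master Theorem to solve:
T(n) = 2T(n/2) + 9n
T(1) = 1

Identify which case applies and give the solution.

a=2, b=2, f(n)=9n. log_2(2) = 1. Since c=1 = 1, Case 2 applies: T(n) = Θ(n^log_b(a) · log n) = O(n log n).

Answer: O(n log n) - Case 2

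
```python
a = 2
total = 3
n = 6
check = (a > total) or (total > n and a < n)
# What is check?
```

Trace:
`a = 2` → a = 2
`total = 3` → total = 3
`n = 6` → n = 6
`check = (a > total) or (total > n and a < n)` → check = False
So check = False

Answer: False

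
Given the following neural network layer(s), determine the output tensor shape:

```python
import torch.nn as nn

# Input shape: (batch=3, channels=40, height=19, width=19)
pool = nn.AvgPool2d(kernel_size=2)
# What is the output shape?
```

Input: (3, 40, 19, 19) -> Output: (3, 40, 9, 9)

Answer: (3, 40, 9, 9)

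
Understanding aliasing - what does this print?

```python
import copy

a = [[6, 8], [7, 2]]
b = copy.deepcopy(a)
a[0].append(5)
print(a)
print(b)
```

Key concept: deep copy is fully independent.
Step by step:
`a = [[6, 8], [7, 2]]` → a = [[6, 8], [7, 2]]
`b = copy.deepcopy(a)` → b = [[6, 8], [7, 2]]
`a[0].append(5)` → a = [[6, 8, 5], [7, 2]]
`print(a)` → prints [[6, 8, 5], [7, 2]]
`print(b)` → prints [[6, 8], [7, 2]]

Answer:
[[6, 8, 5], [7, 2]]
[[6, 8], [7, 2]]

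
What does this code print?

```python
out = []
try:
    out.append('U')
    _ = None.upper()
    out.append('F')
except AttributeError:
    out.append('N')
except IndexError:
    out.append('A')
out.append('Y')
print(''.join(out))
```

Execution trace: 'U' (try body) → 'N' (except AttributeError) → 'Y' (after the try/except). Output: UNY

Answer: UNY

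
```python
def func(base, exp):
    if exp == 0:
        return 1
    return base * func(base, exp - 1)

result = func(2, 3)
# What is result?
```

func(2, 3) = 2 * 2 * 2 = 8

Answer: 8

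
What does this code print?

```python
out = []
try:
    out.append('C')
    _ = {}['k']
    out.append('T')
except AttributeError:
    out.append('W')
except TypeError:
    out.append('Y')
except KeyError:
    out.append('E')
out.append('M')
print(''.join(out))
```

Execution trace: 'C' (try body) → 'E' (except KeyError) → 'M' (after the try/except). Output: CEM

Answer: CEM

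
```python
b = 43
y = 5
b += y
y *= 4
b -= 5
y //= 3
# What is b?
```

Trace:
`b = 43` → b = 43
`y = 5` → y = 5
`b += y` → b = 48
`y *= 4` → y = 20
`b -= 5` → b = 43
`y //= 3` → y = 6
So b = 43

Answer: 43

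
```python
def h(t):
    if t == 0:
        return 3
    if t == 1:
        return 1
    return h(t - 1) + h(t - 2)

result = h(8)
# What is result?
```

Build up from base cases: h(0)=3, h(1)=1, h(2)=4, h(3)=5, h(4)=9, h(5)=14, h(6)=23, ..., h(8)=60

Answer: 60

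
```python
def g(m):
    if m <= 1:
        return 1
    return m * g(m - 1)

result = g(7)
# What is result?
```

g(7) = 7 * 6 * 5 * 4 * 3 * 2 * 1 = 5040

Answer: 5040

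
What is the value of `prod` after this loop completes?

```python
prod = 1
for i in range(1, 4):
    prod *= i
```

3! = 6
`prod` takes the values: 1 → 2 → 6

Answer: 6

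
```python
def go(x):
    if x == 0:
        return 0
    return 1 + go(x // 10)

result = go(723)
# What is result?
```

Count of digits of 723: 3

Answer: 3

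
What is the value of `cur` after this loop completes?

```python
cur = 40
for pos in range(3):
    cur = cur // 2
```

Halve 3 times: 40 // 2^3 = 5
`cur` takes the values: 40 → 20 → 10 → 5

Answer: 5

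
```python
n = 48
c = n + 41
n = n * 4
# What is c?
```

Trace:
`n = 48` → n = 48
`c = n + 41` → c = 89
`n = n * 4` → n = 192
So c = 89

Answer: 89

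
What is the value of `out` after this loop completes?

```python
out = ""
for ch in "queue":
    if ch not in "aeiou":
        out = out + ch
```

Remove vowels from 'queue'
`out` takes the values: "" → "q"

Answer: "q"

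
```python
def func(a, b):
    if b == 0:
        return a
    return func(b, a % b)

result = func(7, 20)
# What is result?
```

func(7, 20) -> func(20, 7) -> func(7, 6) -> func(6, 1) -> func(1, 0) -> 1

Answer: 1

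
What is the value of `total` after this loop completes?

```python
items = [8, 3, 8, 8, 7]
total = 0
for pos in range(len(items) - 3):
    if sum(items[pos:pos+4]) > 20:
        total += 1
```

Count windows with sum > 20
`total` takes the values: 0 → 1 → 2

Answer: 2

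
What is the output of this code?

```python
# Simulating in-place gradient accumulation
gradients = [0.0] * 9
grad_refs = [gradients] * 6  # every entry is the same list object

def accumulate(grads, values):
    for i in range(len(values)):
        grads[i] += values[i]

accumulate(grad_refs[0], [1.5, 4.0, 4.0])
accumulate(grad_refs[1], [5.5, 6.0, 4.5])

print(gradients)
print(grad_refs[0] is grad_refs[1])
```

Key concept: gradient accumulation aliasing.
Step by step:
`gradients = [0.0] * 9` → gradients = [0.0, 0.0, 0.0, 0.0, 0.0, 0.0, 0.0, 0.0, 0.0]
`grad_refs = [gradients] * 6` → grad_refs = [[0.0, 0.0, 0.0, 0.0, 0.0, 0.0, 0.0, 0.0, 0.0], [0.0, 0.0, 0.0, 0.0, 0.0, 0.0, 0.0, 0.0, 0.0], [0.0, 0.0, 0.0, 0.0, 0.0, 0.0, 0.0, 0.0, 0.0], [0.0, 0.0, 0.0, 0.0, 0.0, 0.0, 0.0, 0.0, 0.0], [0.0, 0.0, 0.0, 0.0, 0.0, 0.0, 0.0, 0.0, 0.0], [0.0, 0.0, 0.0, 0.0, 0.0, 0.0, 0.0, 0.0, 0.0]]
`accumulate(grad_refs[0], [1.5, 4.0, 4.0])` → gradients = [1.5, 4.0, 4.0, 0.0, 0.0, 0.0, 0.0, 0.0, 0.0]; grad_refs = [[1.5, 4.0, 4.0, 0.0, 0.0, 0.0, 0.0, 0.0, 0.0], [1.5, 4.0, 4.0, 0.0, 0.0, 0.0, 0.0, 0.0, 0.0], [1.5, 4.0, 4.0, 0.0, 0.0, 0.0, 0.0, 0.0, 0.0], [1.5, 4.0, 4.0, 0.0, 0.0, 0.0, 0.0, 0.0, 0.0], [1.5, 4.0, 4.0, 0.0, 0.0, 0.0, 0.0, 0.0, 0.0], [1.5, 4.0, 4.0, 0.0, 0.0, 0.0, 0.0, 0.0, 0.0]]
`accumulate(grad_refs[1], [5.5, 6.0, 4.5])` → gradients = [7.0, 10.0, 8.5, 0.0, 0.0, 0.0, 0.0, 0.0, 0.0]; grad_refs = [[7.0, 10.0, 8.5, 0.0, 0.0, 0.0, 0.0, 0.0, 0.0], [7.0, 10.0, 8.5, 0.0, 0.0, 0.0, 0.0, 0.0, 0.0], [7.0, 10.0, 8.5, 0.0, 0.0, 0.0, 0.0, 0.0, 0.0], [7.0, 10.0, 8.5, 0.0, 0.0, 0.0, 0.0, 0.0, 0.0], [7.0, 10.0, 8.5, 0.0, 0.0, 0.0, 0.0, 0.0, 0.0], [7.0, 10.0, 8.5, 0.0, 0.0, 0.0, 0.0, 0.0, 0.0]]
`print(gradients)` → prints [7.0, 10.0, 8.5, 0.0, 0.0, 0.0, 0.0, 0.0, 0.0]
`print(grad_refs[0] is grad_refs[1])` → prints True

Answer:
[7.0, 10.0, 8.5, 0.0, 0.0, 0.0, 0.0, 0.0, 0.0]
True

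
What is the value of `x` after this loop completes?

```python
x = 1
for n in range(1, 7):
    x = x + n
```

Start at 1, add 1 through 6
`x` takes the values: 1 → 2 → 4 → 7 → 11 → 16 → 22

Answer: 22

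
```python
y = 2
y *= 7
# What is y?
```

Trace:
`y = 2` → y = 2
`y *= 7` → y = 14
So y = 14

Answer: 14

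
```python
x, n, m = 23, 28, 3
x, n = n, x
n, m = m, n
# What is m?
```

Trace:
`x, n, m = 23, 28, 3` → x = 23; n = 28; m = 3
`x, n = n, x` → x = 28; n = 23
`n, m = m, n` → n = 3; m = 23
So m = 23

Answer: 23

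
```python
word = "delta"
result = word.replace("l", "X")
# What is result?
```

Trace:
`word = "delta"` → word = 'delta'
`result = word.replace("l", "X")` → result = 'deXta'
So result = 'deXta'

Answer: 'deXta'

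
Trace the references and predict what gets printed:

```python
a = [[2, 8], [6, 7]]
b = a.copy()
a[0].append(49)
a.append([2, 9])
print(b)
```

Key concept: shallow copy with nested lists.
Step by step:
`a = [[2, 8], [6, 7]]` → a = [[2, 8], [6, 7]]
`b = a.copy()` → b = [[2, 8], [6, 7]]
`a[0].append(49)` → a = [[2, 8, 49], [6, 7]]; b = [[2, 8, 49], [6, 7]]
`a.append([2, 9])` → a = [[2, 8, 49], [6, 7], [2, 9]]
`print(b)` → prints [[2, 8, 49], [6, 7]]

Answer: [[2, 8, 49], [6, 7]]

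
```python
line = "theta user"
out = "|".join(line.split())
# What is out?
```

Trace:
`line = "theta user"` → line = 'theta user'
`out = "|".join(line.split())` → out = 'theta|user'
So out = 'theta|user'

Answer: 'theta|user'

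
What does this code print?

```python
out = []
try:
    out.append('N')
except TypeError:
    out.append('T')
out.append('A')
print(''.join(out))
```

Execution trace: 'N' (try body, no exception) → 'A' (after the try/except). Output: NA

Answer: NA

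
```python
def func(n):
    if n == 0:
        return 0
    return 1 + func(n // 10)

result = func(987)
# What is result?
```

Count of digits of 987: 3

Answer: 3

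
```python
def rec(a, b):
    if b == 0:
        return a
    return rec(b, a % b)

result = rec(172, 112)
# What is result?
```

rec(172, 112) -> rec(112, 60) -> rec(60, 52) -> rec(52, 8) -> rec(8, 4) -> rec(4, 0) -> 4

Answer: 4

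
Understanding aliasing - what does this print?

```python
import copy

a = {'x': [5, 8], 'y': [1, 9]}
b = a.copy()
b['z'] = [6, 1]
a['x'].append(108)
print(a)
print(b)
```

Key concept: shallow copy of dict with mutable values.
Step by step:
`a = {'x': [5, 8], 'y': [1, 9]}` → a = {'x': [5, 8], 'y': [1, 9]}
`b = a.copy()` → b = {'x': [5, 8], 'y': [1, 9]}
`b['z'] = [6, 1]` → b = {'x': [5, 8], 'y': [1, 9], 'z': [6, 1]}
`a['x'].append(108)` → a = {'x': [5, 8, 108], 'y': [1, 9]}; b = {'x': [5, 8, 108], 'y': [1, 9], 'z': [6, 1]}
`print(a)` → prints {'x': [5, 8, 108], 'y': [1, 9]}
`print(b)` → prints {'x': [5, 8, 108], 'y': [1, 9], 'z': [6, 1]}

Answer:
{'x': [5, 8, 108], 'y': [1, 9]}
{'x': [5, 8, 108], 'y': [1, 9], 'z': [6, 1]}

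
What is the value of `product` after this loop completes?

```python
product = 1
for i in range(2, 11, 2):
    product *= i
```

Product of even numbers 2 to 10
`product` takes the values: 1 → 2 → 8 → 48 → 384 → 3840

Answer: 3840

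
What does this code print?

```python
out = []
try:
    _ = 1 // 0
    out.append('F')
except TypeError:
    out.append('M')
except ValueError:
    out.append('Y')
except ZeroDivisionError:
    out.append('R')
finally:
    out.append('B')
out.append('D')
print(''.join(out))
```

Execution trace: 'R' (except ZeroDivisionError) → 'B' (finally) → 'D' (after the try/except). Output: RBD

Answer: RBD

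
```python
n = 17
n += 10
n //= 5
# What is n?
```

Trace:
`n = 17` → n = 17
`n += 10` → n = 27
`n //= 5` → n = 5
So n = 5

Answer: 5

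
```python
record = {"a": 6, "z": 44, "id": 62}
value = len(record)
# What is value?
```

Trace:
`record = {"a": 6, "z": 44, "id": 62}` → record = {'a': 6, 'z': 44, 'id': 62}
`value = len(record)` → value = 3
So value = 3

Answer: 3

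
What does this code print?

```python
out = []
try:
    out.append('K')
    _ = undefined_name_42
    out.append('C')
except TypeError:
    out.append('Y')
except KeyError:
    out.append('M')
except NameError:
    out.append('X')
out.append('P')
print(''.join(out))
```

Execution trace: 'K' (try body) → 'X' (except NameError) → 'P' (after the try/except). Output: KXP

Answer: KXP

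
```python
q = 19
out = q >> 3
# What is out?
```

Trace:
`q = 19` → q = 19
`out = q >> 3` → out = 2
So out = 2

Answer: 2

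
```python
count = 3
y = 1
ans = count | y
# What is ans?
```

Trace:
`count = 3` → count = 3
`y = 1` → y = 1
`ans = count | y` → ans = 3
So ans = 3

Answer: 3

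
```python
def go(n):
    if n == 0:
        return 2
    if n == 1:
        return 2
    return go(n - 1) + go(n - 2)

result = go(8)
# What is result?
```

Build up from base cases: go(0)=2, go(1)=2, go(2)=4, go(3)=6, go(4)=10, go(5)=16, go(6)=26, ..., go(8)=68

Answer: 68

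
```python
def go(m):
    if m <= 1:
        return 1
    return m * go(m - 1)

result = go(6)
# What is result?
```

go(6) = 6 * 5 * 4 * 3 * 2 * 1 = 720

Answer: 720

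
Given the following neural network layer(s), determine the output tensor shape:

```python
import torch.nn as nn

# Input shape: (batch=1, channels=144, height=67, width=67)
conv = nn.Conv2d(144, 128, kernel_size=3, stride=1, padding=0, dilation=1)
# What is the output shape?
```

Input: (1, 144, 67, 67) -> Output: (1, 128, 65, 65)

Answer: (1, 128, 65, 65)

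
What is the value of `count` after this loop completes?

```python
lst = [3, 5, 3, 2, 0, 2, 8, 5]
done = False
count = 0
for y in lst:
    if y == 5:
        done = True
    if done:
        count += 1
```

Count elements after first 5 in [3, 5, 3, 2, 0, 2, 8, 5]
`count` takes the values: 0 → 1 → 2 → 3 → 4 → 5 → 6 → 7

Answer: 7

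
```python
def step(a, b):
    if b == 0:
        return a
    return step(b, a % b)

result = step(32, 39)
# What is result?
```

step(32, 39) -> step(39, 32) -> step(32, 7) -> step(7, 4) -> step(4, 3) -> step(3, 1) -> step(1, 0) -> 1

Answer: 1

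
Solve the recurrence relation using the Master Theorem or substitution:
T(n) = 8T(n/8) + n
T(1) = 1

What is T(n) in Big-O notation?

By Master Theorem: a=8, b=8, f(n)=n. Since log_8(8) = 1 and f(n) = Θ(n^1), Case 2 applies. T(n) = O(n log n).

Answer: O(n log n)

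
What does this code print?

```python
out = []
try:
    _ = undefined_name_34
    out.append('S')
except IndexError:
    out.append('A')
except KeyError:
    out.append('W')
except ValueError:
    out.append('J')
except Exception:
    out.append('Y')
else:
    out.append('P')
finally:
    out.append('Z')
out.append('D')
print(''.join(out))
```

Execution trace: 'Y' (except Exception) → 'Z' (finally) → 'D' (after the try/except). Output: YZD

Answer: YZD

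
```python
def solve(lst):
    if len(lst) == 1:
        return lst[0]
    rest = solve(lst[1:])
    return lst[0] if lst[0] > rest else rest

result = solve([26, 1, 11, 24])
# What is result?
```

Recursive max over [26, 1, 11, 24] = 26

Answer: 26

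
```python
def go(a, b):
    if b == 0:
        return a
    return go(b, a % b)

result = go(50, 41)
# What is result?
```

go(50, 41) -> go(41, 9) -> go(9, 5) -> go(5, 4) -> go(4, 1) -> go(1, 0) -> 1

Answer: 1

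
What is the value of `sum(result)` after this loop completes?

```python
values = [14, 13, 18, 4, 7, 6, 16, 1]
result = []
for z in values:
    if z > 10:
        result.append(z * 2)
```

Sum of doubled values > 10
`result` takes the values: [] → [28] → [28, 26] → [28, 26, 36] → [28, 26, 36, 32]
So `sum(result)` = 122

Answer: 122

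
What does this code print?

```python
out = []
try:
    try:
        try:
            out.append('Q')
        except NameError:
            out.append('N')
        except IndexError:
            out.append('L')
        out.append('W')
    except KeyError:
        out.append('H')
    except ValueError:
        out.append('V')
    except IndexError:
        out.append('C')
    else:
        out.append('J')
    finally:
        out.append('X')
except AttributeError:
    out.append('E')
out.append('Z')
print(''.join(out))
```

Execution trace: 'Q' (inner try body, no exception) → 'W' (try body, no exception) → 'J' (else) → 'X' (finally) → 'Z' (after the try/except). Output: QWJXZ

Answer: QWJXZ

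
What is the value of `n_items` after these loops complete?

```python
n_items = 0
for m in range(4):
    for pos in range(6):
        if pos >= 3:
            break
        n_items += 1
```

Inner breaks at 3, outer runs 4 times
`n_items` takes the values: 0 → 1 → 2 → 3 → 4 → 5 → 6 → 7 → 8 → 9 → 10 → 11 → 12

Answer: 12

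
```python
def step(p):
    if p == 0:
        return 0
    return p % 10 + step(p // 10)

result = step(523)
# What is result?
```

Sum of digits of 523: 3 + 2 + 5 = 10

Answer: 10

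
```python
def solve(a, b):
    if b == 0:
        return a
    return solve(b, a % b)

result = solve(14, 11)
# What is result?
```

solve(14, 11) -> solve(11, 3) -> solve(3, 2) -> solve(2, 1) -> solve(1, 0) -> 1

Answer: 1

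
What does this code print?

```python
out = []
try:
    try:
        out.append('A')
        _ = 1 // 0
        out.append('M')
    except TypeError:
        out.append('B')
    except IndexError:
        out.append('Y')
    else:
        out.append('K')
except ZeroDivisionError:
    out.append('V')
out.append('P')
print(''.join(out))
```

Execution trace: 'A' (try body) → 'V' (outer except ZeroDivisionError) → 'P' (after the try/except). Output: AVP

Answer: AVP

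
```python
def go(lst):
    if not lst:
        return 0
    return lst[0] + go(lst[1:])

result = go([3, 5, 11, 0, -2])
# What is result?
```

3 + 5 + 11 + 0 + (-2) + 0 = 17

Answer: 17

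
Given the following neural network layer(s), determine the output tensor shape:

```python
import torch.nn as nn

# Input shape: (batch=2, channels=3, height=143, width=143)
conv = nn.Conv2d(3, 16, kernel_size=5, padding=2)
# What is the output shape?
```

Input: (2, 3, 143, 143) -> Output: (2, 16, 143, 143)

Answer: (2, 16, 143, 143)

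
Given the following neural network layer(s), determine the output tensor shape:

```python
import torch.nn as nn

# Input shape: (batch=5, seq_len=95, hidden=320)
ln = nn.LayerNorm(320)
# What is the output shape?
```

Input: (5, 95, 320) -> Output: (5, 95, 320)

Answer: (5, 95, 320)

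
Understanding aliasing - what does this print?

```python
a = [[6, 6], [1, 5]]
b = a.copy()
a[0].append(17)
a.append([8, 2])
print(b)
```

Key concept: shallow copy with nested lists.
Step by step:
`a = [[6, 6], [1, 5]]` → a = [[6, 6], [1, 5]]
`b = a.copy()` → b = [[6, 6], [1, 5]]
`a[0].append(17)` → a = [[6, 6, 17], [1, 5]]; b = [[6, 6, 17], [1, 5]]
`a.append([8, 2])` → a = [[6, 6, 17], [1, 5], [8, 2]]
`print(b)` → prints [[6, 6, 17], [1, 5]]

Answer: [[6, 6, 17], [1, 5]]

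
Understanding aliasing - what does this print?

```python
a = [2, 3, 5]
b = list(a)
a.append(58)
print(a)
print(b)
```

Key concept: list() constructor creates copy.
Step by step:
`a = [2, 3, 5]` → a = [2, 3, 5]
`b = list(a)` → b = [2, 3, 5]
`a.append(58)` → a = [2, 3, 5, 58]
`print(a)` → prints [2, 3, 5, 58]
`print(b)` → prints [2, 3, 5]

Answer:
[2, 3, 5, 58]
[2, 3, 5]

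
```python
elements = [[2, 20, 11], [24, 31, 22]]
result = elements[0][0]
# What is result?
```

Trace:
`elements = [[2, 20, 11], [24, 31, 22]]` → elements = [[2, 20, 11], [24, 31, 22]]
`result = elements[0][0]` → result = 2
So result = 2

Answer: 2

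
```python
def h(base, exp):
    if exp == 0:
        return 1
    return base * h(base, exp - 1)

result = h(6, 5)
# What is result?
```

h(6, 5) = 6 * 6 * 6 * 6 * 6 = 7776

Answer: 7776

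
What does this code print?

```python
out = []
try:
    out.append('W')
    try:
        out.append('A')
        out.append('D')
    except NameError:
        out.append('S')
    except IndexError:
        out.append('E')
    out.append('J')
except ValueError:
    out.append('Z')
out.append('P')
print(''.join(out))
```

Execution trace: 'W' (try body) → 'A' (inner try body) → 'D' (inner try body, no exception) → 'J' (try body, no exception) → 'P' (after the try/except). Output: WADJP

Answer: WADJP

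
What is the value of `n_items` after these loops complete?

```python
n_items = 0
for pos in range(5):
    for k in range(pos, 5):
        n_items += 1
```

Upper triangle: 5 + 4 + ... + 1
`n_items` takes the values: 0 → 1 → 2 → 3 → 4 → 5 → 6 → 7 → 8 → 9 → 10 → 11 → 12 → 13 → 14 → 15

Answer: 15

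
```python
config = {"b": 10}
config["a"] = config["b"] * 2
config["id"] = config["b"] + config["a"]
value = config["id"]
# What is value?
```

Trace:
`config = {"b": 10}` → config = {'b': 10}
`config["a"] = config["b"] * 2` → config = {'b': 10, 'a': 20}
`config["id"] = config["b"] + config["a"]` → config = {'b': 10, 'a': 20, 'id': 30}
`value = config["id"]` → value = 30
So value = 30

Answer: 30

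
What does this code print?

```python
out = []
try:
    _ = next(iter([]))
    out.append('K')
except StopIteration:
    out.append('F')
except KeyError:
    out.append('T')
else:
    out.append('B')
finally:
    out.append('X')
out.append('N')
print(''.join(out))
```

Execution trace: 'F' (except StopIteration) → 'X' (finally) → 'N' (after the try/except). Output: FXN

Answer: FXN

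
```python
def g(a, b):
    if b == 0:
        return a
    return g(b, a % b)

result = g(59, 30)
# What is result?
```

g(59, 30) -> g(30, 29) -> g(29, 1) -> g(1, 0) -> 1

Answer: 1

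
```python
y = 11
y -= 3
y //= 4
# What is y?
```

Trace:
`y = 11` → y = 11
`y -= 3` → y = 8
`y //= 4` → y = 2
So y = 2

Answer: 2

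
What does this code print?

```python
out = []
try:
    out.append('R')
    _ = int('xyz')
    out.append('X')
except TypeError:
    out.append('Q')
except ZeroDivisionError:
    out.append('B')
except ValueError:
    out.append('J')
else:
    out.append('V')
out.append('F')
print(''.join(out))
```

Execution trace: 'R' (try body) → 'J' (except ValueError) → 'F' (after the try/except). Output: RJF

Answer: RJF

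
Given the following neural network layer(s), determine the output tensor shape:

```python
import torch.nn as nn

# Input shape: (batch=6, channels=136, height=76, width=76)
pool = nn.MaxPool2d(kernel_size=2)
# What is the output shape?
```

Input: (6, 136, 76, 76) -> Output: (6, 136, 38, 38)

Answer: (6, 136, 38, 38)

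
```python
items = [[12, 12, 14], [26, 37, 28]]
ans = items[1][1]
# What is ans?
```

Trace:
`items = [[12, 12, 14], [26, 37, 28]]` → items = [[12, 12, 14], [26, 37, 28]]
`ans = items[1][1]` → ans = 37
So ans = 37

Answer: 37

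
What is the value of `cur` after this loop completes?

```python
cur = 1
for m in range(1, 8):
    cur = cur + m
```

Start at 1, add 1 through 7
`cur` takes the values: 1 → 2 → 4 → 7 → 11 → 16 → 22 → 29

Answer: 29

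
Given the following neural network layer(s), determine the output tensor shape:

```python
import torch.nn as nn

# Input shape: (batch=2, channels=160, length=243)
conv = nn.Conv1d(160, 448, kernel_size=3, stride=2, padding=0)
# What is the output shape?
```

Input: (2, 160, 243) -> Output: (2, 448, 121)

Answer: (2, 448, 121)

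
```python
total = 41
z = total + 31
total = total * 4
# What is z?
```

Trace:
`total = 41` → total = 41
`z = total + 31` → z = 72
`total = total * 4` → total = 164
So z = 72

Answer: 72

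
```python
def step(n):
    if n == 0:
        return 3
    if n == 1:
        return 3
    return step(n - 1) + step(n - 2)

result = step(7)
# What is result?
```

Build up from base cases: step(0)=3, step(1)=3, step(2)=6, step(3)=9, step(4)=15, step(5)=24, step(6)=39, ..., step(7)=63

Answer: 63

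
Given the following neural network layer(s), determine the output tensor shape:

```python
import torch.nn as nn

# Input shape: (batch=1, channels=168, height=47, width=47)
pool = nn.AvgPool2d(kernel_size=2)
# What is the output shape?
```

Input: (1, 168, 47, 47) -> Output: (1, 168, 23, 23)

Answer: (1, 168, 23, 23)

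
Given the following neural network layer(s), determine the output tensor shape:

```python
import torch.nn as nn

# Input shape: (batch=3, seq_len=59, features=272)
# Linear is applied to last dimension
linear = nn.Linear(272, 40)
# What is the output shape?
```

Input: (3, 59, 272) -> Output: (3, 59, 40)

Answer: (3, 59, 40)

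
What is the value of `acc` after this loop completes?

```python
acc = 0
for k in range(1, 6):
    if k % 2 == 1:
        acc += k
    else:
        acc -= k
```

Add odd, subtract even
`acc` takes the values: 0 → 1 → -1 → 2 → -2 → 3

Answer: 3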